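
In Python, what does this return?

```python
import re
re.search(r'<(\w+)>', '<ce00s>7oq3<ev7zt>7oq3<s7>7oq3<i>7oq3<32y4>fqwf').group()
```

'<ce00s>'

The match spans [0:7] → '<ce00s>'.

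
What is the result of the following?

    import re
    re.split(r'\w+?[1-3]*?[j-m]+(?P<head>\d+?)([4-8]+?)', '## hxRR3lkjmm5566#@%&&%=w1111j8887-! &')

['## ', '5', '5', '66#@%&&%=', '8', '8', '87-! &']

Pattern: one or more of a word character (lazy), then zero or more of a character in [1-3] (lazy); then one or more of a character in [j-m]; then one or more of a digit (lazy) (captured as 'head'); then one or more of a character in [4-8] (lazy) (captured).
With the lazy modifier that quantifier settles for the fewest repetitions that let the rest of the pattern succeed (the atoms after it are unaffected and can still be greedy).
Matches to split on: at [3:15] → 'hxRR3lkjmm55'; at [24:32] → 'w1111j88'.
With a capturing group present, the delimiter's captured portion is kept in the result list.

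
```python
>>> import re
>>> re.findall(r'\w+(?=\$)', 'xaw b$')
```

['b']

The positive lookaround only admits positions where the adjacent text matches; those characters stay outside the span.
Walking the string: at [4:5] → 'b'.
No capturing groups, so `findall` returns the 1 full match string.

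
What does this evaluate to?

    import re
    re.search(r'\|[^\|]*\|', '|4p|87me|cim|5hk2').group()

'|4p|'

`re.search` tries every starting position until one works.
The match spans [0:4] → '|4p|'.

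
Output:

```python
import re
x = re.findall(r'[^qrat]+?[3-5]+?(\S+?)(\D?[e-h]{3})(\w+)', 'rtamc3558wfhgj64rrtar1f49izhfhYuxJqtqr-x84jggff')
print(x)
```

[('558', 'wfhg', 'j64rrtar1f49izhfhYuxJqtqr'), ('j', 'ggf', 'f')]

This matches one or more of any character except [qrat] (lazy); then one or more of a character in [3-5] (lazy); then one or more of a non-whitespace character (lazy) (captured); then optionally a non-digit, then exactly 3 of a character in [e-h] (captured); then one or more of a word character (captured).
Lazy quantifiers expand one character at a time until the remainder of the pattern can match.
Scanning left to right: at [3:38] match 'mc3558wfhgj64rrtar1f49izhfhYuxJqtqr', groups = ('558', 'wfhg', 'j64rrtar1f49izhfhYuxJqtqr'); at [38:47] match '-x84jggff', groups = ('j', 'ggf', 'f').
Multiple groups make `findall` return tuples — one 3-tuple for each match.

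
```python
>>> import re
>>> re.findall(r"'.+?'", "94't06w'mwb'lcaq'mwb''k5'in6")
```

A non-greedy quantifier consumes as few characters as it can — just enough that the remainder of the pattern still matches from where it stops; whatever follows it matches normally.
Walking the string: at [2:8] → "'t06w'"; at [11:17] → "'lcaq'"; at [20:25] → "''k5'".
No capturing groups, so `findall` returns the 3 full match strings.

["'t06w'", "'lcaq'", "''k5'"]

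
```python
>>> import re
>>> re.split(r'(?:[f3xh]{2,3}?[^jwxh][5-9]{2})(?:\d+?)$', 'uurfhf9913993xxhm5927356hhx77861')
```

['uurfhf9913993xxhm5927356', '']

Each match becomes a cut point; 2 segments remain.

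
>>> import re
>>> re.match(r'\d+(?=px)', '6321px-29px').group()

With `match`, the pattern is implicitly anchored at the beginning.
The match spans [0:4] → '6321'.

'6321'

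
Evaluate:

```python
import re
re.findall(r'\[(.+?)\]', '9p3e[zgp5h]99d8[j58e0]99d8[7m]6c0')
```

['zgp5h', 'j58e0', '7m']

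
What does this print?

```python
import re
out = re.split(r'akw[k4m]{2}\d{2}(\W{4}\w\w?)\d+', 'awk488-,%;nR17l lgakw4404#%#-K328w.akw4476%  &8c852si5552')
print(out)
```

['awk488-,%;nR17l lg', '#%#-K3', 'w.', '%  &8c', 'si5552']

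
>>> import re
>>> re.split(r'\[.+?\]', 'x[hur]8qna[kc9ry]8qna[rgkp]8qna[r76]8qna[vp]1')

['x', '8qna', '8qna', '8qna', '8qna', '1']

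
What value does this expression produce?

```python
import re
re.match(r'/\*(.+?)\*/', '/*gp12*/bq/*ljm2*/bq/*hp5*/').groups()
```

('gp12',)

With the lazy modifier that quantifier settles for the fewest repetitions that let the rest of the pattern succeed (the atoms after it are unaffected and can still be greedy).
`re.match` only tries the pattern at the start of the string.
The match spans [0:8] → '/*gp12*/'.
Captured: group 1 = 'gp12'.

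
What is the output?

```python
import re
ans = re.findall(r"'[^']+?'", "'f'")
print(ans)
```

Scanning left to right: at [0:3] → "'f'".
With no groups in the pattern, `findall` gives back each whole match — 1 here.

["'f'"]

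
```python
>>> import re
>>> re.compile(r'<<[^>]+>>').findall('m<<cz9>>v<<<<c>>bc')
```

['<<cz9>>', '<<<<c>>']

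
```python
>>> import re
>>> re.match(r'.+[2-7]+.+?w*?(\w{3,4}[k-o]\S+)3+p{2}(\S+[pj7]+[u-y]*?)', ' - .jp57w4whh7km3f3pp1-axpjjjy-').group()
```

`match` is anchored at position 0; if the pattern doesn't fit there, it returns None.
The match spans [0:29] → ' - .jp57w4whh7km3f3pp1-axpjjj'.

' - .jp57w4whh7km3f3pp1-axpjjj'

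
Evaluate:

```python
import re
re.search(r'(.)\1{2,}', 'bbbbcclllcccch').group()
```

A backreference is literal: `\1` must see the identical characters the first group matched.
`search` walks the string left to right and returns the first match it finds.
The match spans [0:4] → 'bbbb'.
Captured: group 1 = 'b'.

'bbbb'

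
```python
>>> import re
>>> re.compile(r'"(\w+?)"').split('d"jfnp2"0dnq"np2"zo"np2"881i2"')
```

Matches to split on: at [1:8] → '"jfnp2"'; at [12:17] → '"np2"'; at [19:24] → '"np2"'.
With a capturing group present, the delimiter's captured portion is kept in the result list.

['d', 'jfnp2', '0dnq', 'np2', 'zo', 'np2', '881i2"']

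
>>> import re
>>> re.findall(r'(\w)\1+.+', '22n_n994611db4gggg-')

['2']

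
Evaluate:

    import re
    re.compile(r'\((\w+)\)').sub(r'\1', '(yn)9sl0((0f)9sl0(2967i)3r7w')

The replacement refers to a captured group, so each match is rewritten using its own captured text.

'yn9sl0(0f9sl02967i3r7w'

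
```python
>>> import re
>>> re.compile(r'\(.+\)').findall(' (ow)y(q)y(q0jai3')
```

['(ow)y(q)']

`findall` yields the raw match text (1 of them) because the pattern has no groups.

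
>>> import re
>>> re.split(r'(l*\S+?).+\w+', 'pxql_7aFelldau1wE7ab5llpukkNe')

This matches zero or more of the literal 'l', then one or more of a non-whitespace character (lazy) (captured); then one or more of any character, then one or more of a word character.
Lazy quantifiers expand one character at a time until the remainder of the pattern can match.
Matches to split on: at [0:29] → 'pxql_7aFelldau1wE7ab5llpukkNe'.
Because the pattern has a capturing group, `split` also inserts each captured text between the pieces.

['', 'p', '']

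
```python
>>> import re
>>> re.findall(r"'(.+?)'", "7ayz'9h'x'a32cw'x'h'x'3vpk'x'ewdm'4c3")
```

['9h', 'a32cw', 'h', '3vpk', 'ewdm']

One capturing group, so `findall` returns just the captured substring from each match — 5 in all.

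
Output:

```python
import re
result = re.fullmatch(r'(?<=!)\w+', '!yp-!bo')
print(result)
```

None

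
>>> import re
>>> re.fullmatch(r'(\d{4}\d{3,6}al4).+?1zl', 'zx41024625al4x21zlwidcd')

Pattern: exactly 4 of a digit, then 3 to 6 of a digit, then the literal 'al4' (captured); then one or more of any character (lazy), then the literal '1zl'.
`re.fullmatch` is like wrapping the pattern in `^…$` (in single-line mode).
Here the string isn't matched end-to-end, so the call returns None.

None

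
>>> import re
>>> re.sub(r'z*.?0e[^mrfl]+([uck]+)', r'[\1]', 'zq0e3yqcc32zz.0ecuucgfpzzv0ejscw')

'[c]gfp[c]w'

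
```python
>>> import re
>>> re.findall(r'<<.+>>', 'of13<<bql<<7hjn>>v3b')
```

With no groups in the pattern, `findall` gives back each whole match — 1 here.

['<<bql<<7hjn>>']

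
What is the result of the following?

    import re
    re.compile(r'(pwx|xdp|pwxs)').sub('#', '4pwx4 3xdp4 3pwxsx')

Alternation tries branches left to right and keeps the first one that lets the overall match succeed at that position.
Each match is replaced by '#'.

'4#4 3#4 3#sx'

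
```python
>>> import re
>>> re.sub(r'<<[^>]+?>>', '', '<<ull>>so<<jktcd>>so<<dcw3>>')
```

'soso'

Matches: at [0:7] → '<<ull>>'; at [9:18] → '<<jktcd>>'; at [20:28] → '<<dcw3>>'.
`sub` substitutes '' at each match site.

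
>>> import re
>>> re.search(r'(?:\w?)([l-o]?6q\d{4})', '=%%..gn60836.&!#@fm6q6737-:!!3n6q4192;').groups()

('m6q6737',)

The match spans [17:25] → 'fm6q6737'.
Captured: group 1 = 'm6q6737'.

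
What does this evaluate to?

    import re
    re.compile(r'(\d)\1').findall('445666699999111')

['4', '6', '6', '9', '9', '1']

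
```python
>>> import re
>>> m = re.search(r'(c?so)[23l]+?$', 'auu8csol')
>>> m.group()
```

'csol'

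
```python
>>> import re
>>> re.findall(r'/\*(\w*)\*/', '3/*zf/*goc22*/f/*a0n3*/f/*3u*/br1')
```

['goc22', 'a0n3', '3u']

One capturing group, so `findall` returns just the captured substring from each match — 3 in all.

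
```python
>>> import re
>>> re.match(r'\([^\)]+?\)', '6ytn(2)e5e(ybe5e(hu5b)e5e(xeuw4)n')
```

None

`re.match` only tries the pattern at the start of the string.
Here the string doesn't start with a match, so the call returns None.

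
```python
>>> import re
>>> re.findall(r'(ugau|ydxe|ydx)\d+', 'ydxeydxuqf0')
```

`findall` collects group 1 from each match (0 total).
Nothing in the string satisfies the pattern, so the list is empty.

[]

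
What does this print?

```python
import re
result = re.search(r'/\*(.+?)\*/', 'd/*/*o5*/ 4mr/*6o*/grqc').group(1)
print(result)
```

Unlike `match`, `search` isn't anchored — it looks for the pattern anywhere in the string.
The match spans [1:9] → '/*/*o5*/'.
Captured: group 1 = '/*o5'.

/*o5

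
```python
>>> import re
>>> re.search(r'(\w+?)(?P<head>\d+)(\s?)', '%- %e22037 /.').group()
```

'e22037 '

The pattern matches one or more of a word character (lazy) (captured); then one or more of a digit (captured as 'head'); then optionally whitespace (captured).
`re.search` scans for the first position where the pattern succeeds.
The match spans [4:11] → 'e22037 '.
Captured: group 1 = 'e', group 2 = '22037', group 3 = ' '.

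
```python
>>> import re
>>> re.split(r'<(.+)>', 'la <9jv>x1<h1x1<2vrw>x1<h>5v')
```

['la ', '9jv>x1<h1x1<2vrw>x1<h', '5v']

Matches to split on: at [3:26] → '<9jv>x1<h1x1<2vrw>x1<h>'.
`re.split` interleaves the captured-group text with the surrounding fragments.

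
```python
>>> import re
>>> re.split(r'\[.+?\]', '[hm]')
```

['', '']

Matches to split on: at [0:4] → '[hm]'.
The string is cut at each match, leaving 2 pieces.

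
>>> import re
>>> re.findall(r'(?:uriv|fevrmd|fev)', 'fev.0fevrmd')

Branches in `(...|...)` are attempted left-to-right; the first branch that allows the whole pattern to succeed is taken.
Walking the string: at [0:3] → 'fev'; at [5:11] → 'fevrmd'.
No capturing groups, so `findall` returns the 2 full match strings.

['fev', 'fevrmd']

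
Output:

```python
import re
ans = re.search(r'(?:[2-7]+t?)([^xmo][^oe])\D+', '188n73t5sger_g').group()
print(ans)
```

This matches one or more of a character in [2-7], then optionally the literal 't' (non-capturing group); then any character except [xmo], then any character except [oe] (captured); then one or more of a non-digit.
Unlike `match`, `search` isn't anchored — it looks for the pattern anywhere in the string.
The match spans [4:14] → '73t5sger_g'.
Captured: group 1 = '5s'.

73t5sger_g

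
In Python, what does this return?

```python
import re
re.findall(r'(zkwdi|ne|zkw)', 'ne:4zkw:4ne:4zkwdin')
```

Alternation tries branches left to right and keeps the first one that lets the overall match succeed at that position.
Walking the string: at [0:2] match 'ne', group 1 = 'ne'; at [4:7] match 'zkw', group 1 = 'zkw'; at [9:11] match 'ne', group 1 = 'ne'; at [13:18] match 'zkwdi', group 1 = 'zkwdi'.
`findall` collects group 1 from each match (4 total).

['ne', 'zkw', 'ne', 'zkwdi']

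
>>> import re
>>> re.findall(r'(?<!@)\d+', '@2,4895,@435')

The negative lookahead/lookbehind blocks any match where the forbidden context is present.
Scanning left to right: at [3:7] → '4895'; at [10:12] → '35'.
With no groups in the pattern, `findall` gives back each whole match — 2 here.

['4895', '35']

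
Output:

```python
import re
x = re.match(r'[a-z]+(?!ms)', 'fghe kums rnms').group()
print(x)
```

`re.match` won't scan ahead — the pattern has to work from the very first character.
The match spans [0:4] → 'fghe'.

fghe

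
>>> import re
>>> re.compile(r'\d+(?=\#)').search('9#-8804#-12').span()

(0, 1)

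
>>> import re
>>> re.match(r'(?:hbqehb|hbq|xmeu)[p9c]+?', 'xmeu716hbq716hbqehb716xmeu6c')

`re.match` only tries the pattern at the start of the string.
Here the string doesn't start with a match, so the call returns None.

None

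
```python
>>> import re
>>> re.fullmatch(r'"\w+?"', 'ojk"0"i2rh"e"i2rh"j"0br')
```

`re.fullmatch` is like wrapping the pattern in `^…$` (in single-line mode).
Here there's no way to consume every character, so the call returns None.

None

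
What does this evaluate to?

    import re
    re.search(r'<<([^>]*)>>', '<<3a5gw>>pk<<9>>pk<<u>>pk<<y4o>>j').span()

The match spans [0:9] → '<<3a5gw>>'.

(0, 9)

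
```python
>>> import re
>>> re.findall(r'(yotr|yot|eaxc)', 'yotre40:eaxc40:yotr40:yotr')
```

['yotr', 'eaxc', 'yotr', 'yotr']

Branches in `(...|...)` are attempted left-to-right; the first branch that allows the whole pattern to succeed is taken.
With a single group, `findall` returns only what that group captured — 4 items.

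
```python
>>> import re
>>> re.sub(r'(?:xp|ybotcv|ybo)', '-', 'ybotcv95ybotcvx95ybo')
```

'-95-x95-'

Alternation isn't longest-match — the leftmost alternative that fits at this position is chosen.
Matches: at [0:6] → 'ybotcv'; at [8:14] → 'ybotcv'; at [17:20] → 'ybo'.
Every occurrence is swapped for '-'.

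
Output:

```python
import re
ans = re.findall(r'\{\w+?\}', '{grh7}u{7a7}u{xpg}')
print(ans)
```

['{grh7}', '{7a7}', '{xpg}']

Walking the string: at [0:6] → '{grh7}'; at [7:12] → '{7a7}'; at [13:18] → '{xpg}'.
Since nothing is captured, `findall` lists the 3 matched substrings directly.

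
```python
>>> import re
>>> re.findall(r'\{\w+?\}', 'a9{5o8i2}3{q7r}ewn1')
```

['{5o8i2}', '{q7r}']

Walking the string: at [2:9] → '{5o8i2}'; at [10:15] → '{q7r}'.
`findall` yields the raw match text (2 of them) because the pattern has no groups.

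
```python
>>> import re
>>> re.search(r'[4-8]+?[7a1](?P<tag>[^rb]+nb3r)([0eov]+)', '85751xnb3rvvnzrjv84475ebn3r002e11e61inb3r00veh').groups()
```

This matches one or more of a character in [4-8] (lazy), then one of [7a1]; then one or more of any character except [rb], then the literal 'nb', then the literal '3r' (captured as 'tag'); then one or more of one of [0eov] (captured).
The `?` after the quantifier makes it lazy — it takes as little as possible before letting the rest of the pattern try.
`search` walks the string left to right and returns the first match it finds.
The match spans [0:12] → '85751xnb3rvv'.
Captured: group 1 = '51xnb3r', group 2 = 'vv'.

('51xnb3r', 'vv')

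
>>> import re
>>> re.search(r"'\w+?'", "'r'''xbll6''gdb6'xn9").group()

"'r'"

`re.search` scans for the first position where the pattern succeeds.
The match spans [0:3] → "'r'".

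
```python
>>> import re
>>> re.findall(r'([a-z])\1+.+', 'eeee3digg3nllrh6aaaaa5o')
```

['e']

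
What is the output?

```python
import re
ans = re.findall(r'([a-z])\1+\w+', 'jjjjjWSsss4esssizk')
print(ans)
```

`\1` has to match the exact text group 1 already captured.
Because there's exactly one group, `findall` drops the full match and keeps group 1 from the one hit.

['j']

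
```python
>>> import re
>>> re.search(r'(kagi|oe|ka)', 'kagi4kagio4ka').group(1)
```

'kagi'

The regex engine tests alternatives in the order written; an earlier branch that matches wins even if a later one would match more.
`search` walks the string left to right and returns the first match it finds.
The match spans [0:4] → 'kagi'.
Captured: group 1 = 'kagi'.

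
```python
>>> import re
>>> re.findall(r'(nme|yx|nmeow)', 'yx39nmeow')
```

['yx', 'nme']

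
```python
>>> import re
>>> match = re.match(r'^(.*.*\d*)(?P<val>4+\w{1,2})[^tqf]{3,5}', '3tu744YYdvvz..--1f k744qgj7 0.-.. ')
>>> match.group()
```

This matches anchored at the start of the string; then zero or more of any character, then zero or more of any character, then zero or more of a digit (captured); then one or more of the literal '4', then 1 to 2 of a word character (captured as 'val'); then 3 to 5 of any character except [tqf].
`match` is anchored at position 0; if the pattern doesn't fit there, it returns None.
The match spans [0:30] → '3tu744YYdvvz..--1f k744qgj7 0.'.
Captured: group 1 = '3tu744YYdvvz..--1f k74', group 2 = '4qg'.

'3tu744YYdvvz..--1f k744qgj7 0.'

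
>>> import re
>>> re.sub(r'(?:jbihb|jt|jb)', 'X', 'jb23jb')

Matches: at [0:2] → 'jb'; at [4:6] → 'jb'.
`sub` substitutes 'X' at each match site.

'X23X'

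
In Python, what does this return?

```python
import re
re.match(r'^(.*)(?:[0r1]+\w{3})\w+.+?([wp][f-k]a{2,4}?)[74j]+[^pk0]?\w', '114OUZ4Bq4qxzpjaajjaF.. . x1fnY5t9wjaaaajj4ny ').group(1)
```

'114OUZ4Bq4qxzpjaajjaF.. . x'

The pattern matches anchored at the start of the string; then zero or more of any character (captured); then one or more of one of [0r1], then exactly 3 of a word character (non-capturing group); then one or more of a word character; then one or more of any character (lazy); then one of [wp], then a character in [f-k], then 2 to 4 of the literal 'a' (lazy) (captured); then one or more of one of [74j], then optionally any character except [pk0], then a word character.
`match` is anchored at position 0; if the pattern doesn't fit there, it returns None.
The match spans [0:45] → '114OUZ4Bq4qxzpjaajjaF.. . x1fnY5t9wjaaaajj4ny'.
Captured: group 1 = '114OUZ4Bq4qxzpjaajjaF.. . x', group 2 = 'wjaaaa'.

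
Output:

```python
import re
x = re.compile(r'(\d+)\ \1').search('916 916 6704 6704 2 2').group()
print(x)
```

916 916

After group 1 captures some text, `\1` only succeeds where that same text appears again.
`search` walks the string left to right and returns the first match it finds.
The match spans [0:7] → '916 916'.
Captured: group 1 = '916'.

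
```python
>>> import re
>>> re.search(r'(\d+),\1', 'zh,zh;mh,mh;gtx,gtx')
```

None

`\1` is not a pattern — it's the concrete string captured by group 1, re-applied verbatim.
`search` walks the string left to right and returns the first match it finds.
Here the pattern never matches, so the call returns None.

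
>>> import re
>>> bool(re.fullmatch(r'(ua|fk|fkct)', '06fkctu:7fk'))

`fullmatch` succeeds only if the pattern covers the string from start to end.
Here the string isn't matched end-to-end, so the call returns None, and `bool(None)` is False.

False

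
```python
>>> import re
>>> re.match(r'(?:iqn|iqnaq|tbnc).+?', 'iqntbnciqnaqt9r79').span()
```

`match` is anchored at position 0; if the pattern doesn't fit there, it returns None.
The match spans [0:4] → 'iqnt'.

(0, 4)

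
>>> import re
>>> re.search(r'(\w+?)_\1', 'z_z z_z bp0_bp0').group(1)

After group 1 captures some text, `\1` only succeeds where that same text appears again.
Unlike `match`, `search` isn't anchored — it looks for the pattern anywhere in the string.
The match spans [0:3] → 'z_z'.
Captured: group 1 = 'z'.

'z'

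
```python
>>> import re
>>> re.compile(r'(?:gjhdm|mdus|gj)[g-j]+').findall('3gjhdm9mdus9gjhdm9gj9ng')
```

['gjh', 'gjh']

Walking the string: at [1:4] → 'gjh'; at [12:15] → 'gjh'.
Since nothing is captured, `findall` lists the 2 matched substrings directly.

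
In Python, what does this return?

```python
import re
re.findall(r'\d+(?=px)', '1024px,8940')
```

['1024']

Lookahead/lookbehind check context without consuming it, so the matched span excludes the asserted characters.
Matches: at [0:4] → '1024'.
`findall` yields the raw match text (1 of them) because the pattern has no groups.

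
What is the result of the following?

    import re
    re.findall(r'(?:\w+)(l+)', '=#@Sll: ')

['l']

One capturing group, so `findall` returns just the captured substring from the one match — 1 in all.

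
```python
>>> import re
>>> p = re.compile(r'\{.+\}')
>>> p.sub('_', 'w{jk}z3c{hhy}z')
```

'w_z'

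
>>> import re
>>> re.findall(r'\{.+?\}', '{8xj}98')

Walking the string: at [0:5] → '{8xj}'.
With no groups in the pattern, `findall` gives back each whole match — 1 here.

['{8xj}']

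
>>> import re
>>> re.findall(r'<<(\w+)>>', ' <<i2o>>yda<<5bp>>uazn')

['i2o', '5bp']

Scanning left to right: at [1:8] match '<<i2o>>', group 1 = 'i2o'; at [11:18] match '<<5bp>>', group 1 = '5bp'.
Because there's exactly one group, `findall` drops the full match and keeps group 1 from each hit.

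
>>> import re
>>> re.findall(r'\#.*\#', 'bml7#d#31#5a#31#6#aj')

Matches: at [4:18] → '#d#31#5a#31#6#'.
Since nothing is captured, `findall` lists the 1 matched substring directly.

['#d#31#5a#31#6#']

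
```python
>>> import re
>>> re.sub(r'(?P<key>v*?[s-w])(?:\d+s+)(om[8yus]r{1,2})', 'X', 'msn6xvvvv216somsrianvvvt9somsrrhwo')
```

The pattern matches zero or more of the literal 'v' (lazy), then a character in [s-w] (captured as 'key'); then one or more of a digit, then one or more of a literal 's' (non-capturing group); then the literal 'om', then one of [8yus], then 1 to 2 of the literal 'r' (captured).
Matches: at [5:17] → 'vvvv216somsr'; at [20:31] → 'vvvt9somsrr'.
Every occurrence is swapped for 'X'.

'msn6xXianXhwo'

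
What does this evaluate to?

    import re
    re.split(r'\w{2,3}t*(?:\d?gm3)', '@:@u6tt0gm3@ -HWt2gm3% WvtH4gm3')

This matches 2 to 3 of a word character, then zero or more of the literal 't'; then optionally a digit, then the literal 'gm3' (non-capturing group).
Matches to split on: at [3:11] → 'u6tt0gm3'; at [14:21] → 'HWt2gm3'; at [24:31] → 'vtH4gm3'.
`split` removes every match and returns the 4 fragments in between.

['@:@', '@ -', '% W', '']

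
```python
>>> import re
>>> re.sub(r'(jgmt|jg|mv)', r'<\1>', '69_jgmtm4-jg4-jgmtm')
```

'69_<jgmt>m4-<jg>4-<jgmt>m'

`|` is ordered: at each position the engine commits to the first alternative that works.
Matches: at [3:7] → 'jgmt'; at [10:12] → 'jg'; at [14:18] → 'jgmt'.
`\1` in the replacement pulls in group 1's text for each match.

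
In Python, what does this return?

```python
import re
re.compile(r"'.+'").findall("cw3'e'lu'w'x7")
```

`findall` yields the raw match text (1 of them) because the pattern has no groups.

["'e'lu'w'"]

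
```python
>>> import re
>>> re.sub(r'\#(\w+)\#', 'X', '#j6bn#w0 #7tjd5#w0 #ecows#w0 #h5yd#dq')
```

Every occurrence is swapped for 'X'.

'Xw0 Xw0 Xw0 Xdq'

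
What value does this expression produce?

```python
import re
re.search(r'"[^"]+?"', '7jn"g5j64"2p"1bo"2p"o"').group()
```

`search` walks the string left to right and returns the first match it finds.
The match spans [3:10] → '"g5j64"'.

'"g5j64"'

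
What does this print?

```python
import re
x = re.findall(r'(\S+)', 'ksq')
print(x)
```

This matches one or more of a non-whitespace character (captured).
Walking the string: at [0:3] match 'ksq', group 1 = 'ksq'.
`findall` collects group 1 from the one match (1 total).

['ksq']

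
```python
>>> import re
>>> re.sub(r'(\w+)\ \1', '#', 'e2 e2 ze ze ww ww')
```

'# # #'

The backreference `\1` re-matches whatever the first group consumed, character for character.
`sub` substitutes '#' at each match site.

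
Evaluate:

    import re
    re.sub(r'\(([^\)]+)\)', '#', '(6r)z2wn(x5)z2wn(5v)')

Each match is replaced by '#'.

'#z2wn#z2wn#'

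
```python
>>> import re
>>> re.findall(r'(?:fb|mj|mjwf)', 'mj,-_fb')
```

Since nothing is captured, `findall` lists the 2 matched substrings directly.

['mj', 'fb']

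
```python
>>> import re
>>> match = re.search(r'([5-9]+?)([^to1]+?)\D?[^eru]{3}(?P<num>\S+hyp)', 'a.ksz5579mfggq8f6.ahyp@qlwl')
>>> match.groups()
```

This matches one or more of a character in [5-9] (lazy) (captured); then one or more of any character except [to1] (lazy) (captured); then optionally a non-digit, then exactly 3 of any character except [eru]; then one or more of a non-whitespace character, then the literal 'hyp' (captured as 'num').
A non-greedy quantifier consumes as few characters as it can — just enough that the remainder of the pattern still matches from where it stops; whatever follows it matches normally.
`search` walks the string left to right and returns the first match it finds.
The match spans [5:22] → '5579mfggq8f6.ahyp'.
Captured: group 1 = '5', group 2 = '5', group 3 = 'fggq8f6.ahyp'.

('5', '5', 'fggq8f6.ahyp')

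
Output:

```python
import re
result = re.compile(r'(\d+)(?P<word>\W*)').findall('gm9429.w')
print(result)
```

[('9429', '.')]

The pattern matches one or more of a digit (captured); then zero or more of a non-word character (captured as 'word').
With 2 capturing groups, `findall` returns a 2-tuple per match.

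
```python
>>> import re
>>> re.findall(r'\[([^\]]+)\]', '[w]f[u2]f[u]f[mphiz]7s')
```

Walking the string: at [0:3] match '[w]', group 1 = 'w'; at [4:8] match '[u2]', group 1 = 'u2'; at [9:12] match '[u]', group 1 = 'u'; at [13:20] match '[mphiz]', group 1 = 'mphiz'.
`findall` collects group 1 from each match (4 total).

['w', 'u2', 'u', 'mphiz']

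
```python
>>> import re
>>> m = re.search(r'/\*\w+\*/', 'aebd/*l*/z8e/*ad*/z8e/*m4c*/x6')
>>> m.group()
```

'/*l*/'

The match spans [4:9] → '/*l*/'.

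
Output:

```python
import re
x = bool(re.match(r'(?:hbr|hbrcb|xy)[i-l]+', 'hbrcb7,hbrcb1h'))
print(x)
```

With `match`, the pattern is implicitly anchored at the beginning.
Here the pattern fails at index 0, so the call returns None, and `bool(None)` is False.

False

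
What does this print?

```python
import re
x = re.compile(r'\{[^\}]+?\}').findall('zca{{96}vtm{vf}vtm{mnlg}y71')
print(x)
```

Scanning left to right: at [3:8] → '{{96}'; at [11:15] → '{vf}'; at [18:24] → '{mnlg}'.
`findall` yields the raw match text (3 of them) because the pattern has no groups.

['{{96}', '{vf}', '{mnlg}']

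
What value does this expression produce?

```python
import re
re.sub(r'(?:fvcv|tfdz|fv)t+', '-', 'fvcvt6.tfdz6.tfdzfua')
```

Matches: at [0:5] → 'fvcvt'.
`sub` substitutes '-' at each match site.

'-6.tfdz6.tfdzfua'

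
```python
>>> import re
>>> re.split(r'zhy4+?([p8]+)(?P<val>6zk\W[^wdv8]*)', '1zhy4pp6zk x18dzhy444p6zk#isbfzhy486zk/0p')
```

['1', 'pp', '6zk x1', '8d', 'p', '6zk#isbfzhy4', '86zk/0p']

`re.split` interleaves the captured-group text with the surrounding fragments.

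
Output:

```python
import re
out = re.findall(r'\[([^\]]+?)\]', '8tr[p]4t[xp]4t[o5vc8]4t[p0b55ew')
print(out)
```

['p', 'xp', 'o5vc8']

`findall` collects group 1 from each match (3 total).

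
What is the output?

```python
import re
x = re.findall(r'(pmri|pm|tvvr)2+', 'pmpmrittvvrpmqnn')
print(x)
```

`findall` collects group 1 from each match (0 total).
Nothing in the string satisfies the pattern, so the list is empty.

[]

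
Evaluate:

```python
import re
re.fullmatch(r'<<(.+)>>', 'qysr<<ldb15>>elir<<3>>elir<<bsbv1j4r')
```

None

For `fullmatch`, every character of the input must be accounted for by the pattern.
Here there's no way to consume every character, so the call returns None.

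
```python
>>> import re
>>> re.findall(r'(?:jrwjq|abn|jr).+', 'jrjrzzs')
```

['jrjrzzs']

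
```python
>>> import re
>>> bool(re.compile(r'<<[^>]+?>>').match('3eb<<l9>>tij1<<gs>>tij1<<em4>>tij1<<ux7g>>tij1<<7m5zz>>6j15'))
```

False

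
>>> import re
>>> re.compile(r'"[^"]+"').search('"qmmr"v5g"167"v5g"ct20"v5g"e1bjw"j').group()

'"qmmr"'

`re.search` tries every starting position until one works.
The match spans [0:6] → '"qmmr"'.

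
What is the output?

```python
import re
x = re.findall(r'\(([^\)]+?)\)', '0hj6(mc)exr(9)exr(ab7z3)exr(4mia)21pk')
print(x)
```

Walking the string: at [4:8] match '(mc)', group 1 = 'mc'; at [11:14] match '(9)', group 1 = '9'; at [17:24] match '(ab7z3)', group 1 = 'ab7z3'; at [27:33] match '(4mia)', group 1 = '4mia'.
Because there's exactly one group, `findall` drops the full match and keeps group 1 from each hit.

['mc', '9', 'ab7z3', '4mia']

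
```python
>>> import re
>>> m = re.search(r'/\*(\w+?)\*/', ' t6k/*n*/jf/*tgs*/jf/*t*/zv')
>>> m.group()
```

'/*n*/'

`search` walks the string left to right and returns the first match it finds.
The match spans [4:9] → '/*n*/'.
Captured: group 1 = 'n'.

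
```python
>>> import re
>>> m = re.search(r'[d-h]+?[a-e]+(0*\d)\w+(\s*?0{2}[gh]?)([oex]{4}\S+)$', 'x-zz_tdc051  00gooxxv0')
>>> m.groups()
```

Pattern: one or more of a character in [d-h] (lazy), then one or more of a character in [a-e]; then zero or more of a literal '0', then a digit (captured); then one or more of a word character; then zero or more of whitespace (lazy), then exactly 2 of the literal '0', then optionally one of [gh] (captured); then exactly 4 of one of [oex], then one or more of a non-whitespace character (captured); then anchored at the end.
Unlike `match`, `search` isn't anchored — it looks for the pattern anywhere in the string.
The match spans [6:22] → 'dc051  00gooxxv0'.
Captured: group 1 = '05', group 2 = '  00g', group 3 = 'ooxxv0'.

('05', '  00g', 'ooxxv0')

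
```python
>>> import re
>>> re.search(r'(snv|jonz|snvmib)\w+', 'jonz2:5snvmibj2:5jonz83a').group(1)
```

'jonz'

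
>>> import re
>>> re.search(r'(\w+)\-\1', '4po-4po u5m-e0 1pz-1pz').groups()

The backreference `\1` re-matches whatever the first group consumed, character for character.
`search` walks the string left to right and returns the first match it finds.
The match spans [0:7] → '4po-4po'.
Captured: group 1 = '4po'.

('4po',)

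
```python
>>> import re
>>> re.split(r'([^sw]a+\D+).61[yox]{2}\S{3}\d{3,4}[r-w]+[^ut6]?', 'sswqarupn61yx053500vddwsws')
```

['ssw', 'qarup', 'dwsws']

Pattern: any character except [sw], then one or more of the literal 'a', then one or more of a non-digit (captured); then any character, then the literal '61', then exactly 2 of one of [yox]; then exactly 3 of a non-whitespace character; then 3 to 4 of a digit, then one or more of a character in [r-w], then optionally any character except [ut6].
With a capturing group present, the delimiter's captured portion is kept in the result list.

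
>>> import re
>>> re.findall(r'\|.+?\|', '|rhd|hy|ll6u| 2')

Lazy quantifiers expand one character at a time until the remainder of the pattern can match.
Scanning left to right: at [0:5] → '|rhd|'; at [7:13] → '|ll6u|'.
Since nothing is captured, `findall` lists the 2 matched substrings directly.

['|rhd|', '|ll6u|']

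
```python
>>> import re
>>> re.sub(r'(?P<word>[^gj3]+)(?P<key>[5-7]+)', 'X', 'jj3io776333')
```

Pattern: one or more of any character except [gj3] (captured as 'word'); then one or more of a character in [5-7] (captured as 'key').
Matches: at [3:8] → 'io776'.
Every occurrence is swapped for 'X'.

'jj3X333'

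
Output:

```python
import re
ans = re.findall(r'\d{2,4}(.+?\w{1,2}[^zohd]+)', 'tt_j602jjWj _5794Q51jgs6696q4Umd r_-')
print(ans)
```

['jjWj _5794Q51jgs6696q4Um']

A `+?`/`*?`/`{m,n}?` starts at its minimum and grows only as far as needed for what follows to match.
With a single group, `findall` returns only what that group captured — 1 item.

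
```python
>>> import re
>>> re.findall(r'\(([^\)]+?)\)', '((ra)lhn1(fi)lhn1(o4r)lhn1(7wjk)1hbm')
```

Because there's exactly one group, `findall` drops the full match and keeps group 1 from each hit.

['(ra', 'fi', 'o4r', '7wjk']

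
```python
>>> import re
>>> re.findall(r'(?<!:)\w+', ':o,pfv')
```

['pfv']

`(?!…)`/`(?<!…)` only lets a position through if the neighbouring text does NOT match; no characters are consumed.
No capturing groups, so `findall` returns the 1 full match string.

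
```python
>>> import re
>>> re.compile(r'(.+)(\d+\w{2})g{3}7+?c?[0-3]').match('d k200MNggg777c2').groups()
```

('d k20', '0MN')

This matches one or more of any character (captured); then one or more of a digit, then exactly 2 of a word character (captured); then exactly 3 of the literal 'g', then one or more of a literal '7' (lazy), then optionally the literal 'c'; then a character in [0-3].
`re.match` won't scan ahead — the pattern has to work from the very first character.
The match spans [0:16] → 'd k200MNggg777c2'.
Captured: group 1 = 'd k20', group 2 = '0MN'.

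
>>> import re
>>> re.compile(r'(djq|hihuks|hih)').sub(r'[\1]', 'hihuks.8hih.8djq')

`|` is ordered: at each position the engine commits to the first alternative that works.
`\1` in the replacement pulls in group 1's text for each match.

'[hihuks].8[hih].8[djq]'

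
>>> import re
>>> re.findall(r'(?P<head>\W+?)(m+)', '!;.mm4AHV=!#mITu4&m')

[('!;.', 'mm'), ('=!#', 'm'), ('&', 'm')]

With 2 capturing groups, `findall` returns a 2-tuple per match.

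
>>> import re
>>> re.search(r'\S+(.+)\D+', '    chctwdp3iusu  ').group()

Pattern: one or more of a non-whitespace character; then one or more of any character (captured); then one or more of a non-digit.
`re.search` tries every starting position until one works.
The match spans [4:18] → 'chctwdp3iusu  '.
Captured: group 1 = ' '.

'chctwdp3iusu  '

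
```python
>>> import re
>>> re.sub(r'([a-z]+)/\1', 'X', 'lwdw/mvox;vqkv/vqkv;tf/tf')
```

`\1` is not a pattern — it's the concrete string captured by group 1, re-applied verbatim.
Matches: at [10:19] → 'vqkv/vqkv'; at [20:25] → 'tf/tf'.
Every occurrence is swapped for 'X'.

'lwdw/mvox;X;X'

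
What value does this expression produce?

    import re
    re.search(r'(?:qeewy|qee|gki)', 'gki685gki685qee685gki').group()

The match spans [0:3] → 'gki'.

'gki'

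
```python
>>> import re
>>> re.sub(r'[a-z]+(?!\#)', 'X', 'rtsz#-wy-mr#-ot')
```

A negative assertion filters positions out without eating any characters.
Matches: at [0:3] → 'rts'; at [6:8] → 'wy'; at [9:10] → 'm'; at [13:15] → 'ot'.
Each match is replaced by 'X'.

'Xz#-X-Xr#-X'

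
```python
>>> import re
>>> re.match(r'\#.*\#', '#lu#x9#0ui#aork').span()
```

(0, 11)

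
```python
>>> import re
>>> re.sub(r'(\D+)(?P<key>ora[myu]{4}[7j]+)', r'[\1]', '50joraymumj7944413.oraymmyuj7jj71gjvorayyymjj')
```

The pattern matches one or more of a non-digit (captured); then the literal 'ora', then exactly 4 of one of [myu], then one or more of one of [7j] (captured as 'key').
Matches: at [2:12] → 'joraymumj7'; at [33:45] → 'gjvorayyymjj'.
Each match is replaced using the text its own group 1 captured.

'50[j]944413.oraymmyuj7jj71[gjv]'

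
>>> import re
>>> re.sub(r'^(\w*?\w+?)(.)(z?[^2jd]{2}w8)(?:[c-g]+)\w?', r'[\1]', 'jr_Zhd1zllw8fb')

With the lazy modifier that quantifier settles for the fewest repetitions that let the rest of the pattern succeed (the atoms after it are unaffected and can still be greedy).
The replacement refers to a captured group, so each match is rewritten using its own captured text.

'[jr_Zhd]'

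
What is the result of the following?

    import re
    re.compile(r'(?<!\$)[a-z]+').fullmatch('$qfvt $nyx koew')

The negative lookaround is zero-width — it rules out positions where the adjacent text would match, without consuming anything.
For `fullmatch`, every character of the input must be accounted for by the pattern.
Here the string isn't matched end-to-end, so the call returns None.

None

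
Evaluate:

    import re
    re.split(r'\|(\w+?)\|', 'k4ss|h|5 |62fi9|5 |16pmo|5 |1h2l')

Because the pattern has a capturing group, `split` also inserts each captured text between the pieces.

['k4ss', 'h', '5 ', '62fi9', '5 ', '16pmo', '5 |1h2l']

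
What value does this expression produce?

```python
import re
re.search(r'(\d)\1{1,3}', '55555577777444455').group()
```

'5555'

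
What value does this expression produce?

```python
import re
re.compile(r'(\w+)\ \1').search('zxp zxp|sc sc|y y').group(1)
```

'zxp'

`\1` is not a pattern — it's the concrete string captured by group 1, re-applied verbatim.
`re.search` tries every starting position until one works.
The match spans [0:7] → 'zxp zxp'.
Captured: group 1 = 'zxp'.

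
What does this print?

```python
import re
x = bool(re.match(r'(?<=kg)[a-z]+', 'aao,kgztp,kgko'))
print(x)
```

Lookahead/lookbehind check context without consuming it, so the matched span excludes the asserted characters.
With `match`, the pattern is implicitly anchored at the beginning.
Here the string doesn't start with a match, so the call returns None, and `bool(None)` is False.

False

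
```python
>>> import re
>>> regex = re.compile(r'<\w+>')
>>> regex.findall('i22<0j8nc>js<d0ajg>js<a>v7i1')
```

['<0j8nc>', '<d0ajg>', '<a>']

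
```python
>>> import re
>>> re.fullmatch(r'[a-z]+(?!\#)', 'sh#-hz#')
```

None

A negative assertion filters positions out without eating any characters.
`fullmatch` succeeds only if the pattern covers the string from start to end.
Here the pattern can't cover the whole string, so the call returns None.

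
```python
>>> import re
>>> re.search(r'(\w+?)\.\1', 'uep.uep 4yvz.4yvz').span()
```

After group 1 captures some text, `\1` only succeeds where that same text appears again.
Unlike `match`, `search` isn't anchored — it looks for the pattern anywhere in the string.
The match spans [0:7] → 'uep.uep'.
Captured: group 1 = 'uep'.

(0, 7)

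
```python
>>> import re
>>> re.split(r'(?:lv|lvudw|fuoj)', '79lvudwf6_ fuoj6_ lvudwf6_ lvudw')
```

Alternation tries branches left to right and keeps the first one that lets the overall match succeed at that position.
Matches to split on: at [2:4] → 'lv'; at [11:15] → 'fuoj'; at [18:20] → 'lv'; at [27:29] → 'lv'.
Splitting on the pattern gives 5 pieces.

['79', 'udwf6_ ', '6_ ', 'udwf6_ ', 'udw']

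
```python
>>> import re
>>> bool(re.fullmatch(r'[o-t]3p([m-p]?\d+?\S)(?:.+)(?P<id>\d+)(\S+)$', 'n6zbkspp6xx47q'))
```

`re.fullmatch` requires the pattern to consume the entire string.
Here the pattern can't cover the whole string, so the call returns None, and `bool(None)` is False.

False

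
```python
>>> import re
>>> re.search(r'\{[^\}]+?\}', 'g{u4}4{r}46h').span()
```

(1, 5)

Unlike `match`, `search` isn't anchored — it looks for the pattern anywhere in the string.
The match spans [1:5] → '{u4}'.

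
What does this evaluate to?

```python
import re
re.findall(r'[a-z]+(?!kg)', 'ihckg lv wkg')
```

`(?!…)`/`(?<!…)` only lets a position through if the neighbouring text does NOT match; no characters are consumed.
Matches: at [0:5] → 'ihckg'; at [6:8] → 'lv'; at [9:12] → 'wkg'.
`findall` yields the raw match text (3 of them) because the pattern has no groups.

['ihckg', 'lv', 'wkg']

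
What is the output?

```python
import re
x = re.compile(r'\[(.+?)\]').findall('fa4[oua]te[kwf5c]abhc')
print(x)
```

['oua', 'kwf5c']

The `?` after the quantifier makes it lazy — it takes as little as possible before letting the rest of the pattern try.
One capturing group, so `findall` returns just the captured substring from each match — 2 in all.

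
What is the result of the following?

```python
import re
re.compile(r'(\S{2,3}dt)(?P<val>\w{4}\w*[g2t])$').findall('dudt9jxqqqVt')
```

[('dudt', '9jxqqqVt')]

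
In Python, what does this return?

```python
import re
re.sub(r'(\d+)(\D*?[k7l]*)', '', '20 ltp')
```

' ltp'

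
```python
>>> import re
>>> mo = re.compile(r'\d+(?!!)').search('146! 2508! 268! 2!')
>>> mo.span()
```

(0, 2)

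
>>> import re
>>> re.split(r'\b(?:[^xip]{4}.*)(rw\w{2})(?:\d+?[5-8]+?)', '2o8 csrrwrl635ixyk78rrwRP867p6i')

['', 'rwRP', '7p6i']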